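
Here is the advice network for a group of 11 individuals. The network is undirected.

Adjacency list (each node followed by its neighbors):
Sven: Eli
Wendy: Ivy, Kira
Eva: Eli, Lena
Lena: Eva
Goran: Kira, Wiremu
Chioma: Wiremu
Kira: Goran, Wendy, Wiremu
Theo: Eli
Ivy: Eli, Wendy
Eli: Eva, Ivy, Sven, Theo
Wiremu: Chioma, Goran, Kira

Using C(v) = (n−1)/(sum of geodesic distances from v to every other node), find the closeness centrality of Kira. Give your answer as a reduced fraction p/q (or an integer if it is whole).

Distances from Kira: Chioma:2, Eli:3, Eva:4, Goran:1, Ivy:2, Lena:5, Sven:4, Theo:4, Wendy:1, Wiremu:1. Sum = 27.
n = 11, so closeness = 10/27.

10/27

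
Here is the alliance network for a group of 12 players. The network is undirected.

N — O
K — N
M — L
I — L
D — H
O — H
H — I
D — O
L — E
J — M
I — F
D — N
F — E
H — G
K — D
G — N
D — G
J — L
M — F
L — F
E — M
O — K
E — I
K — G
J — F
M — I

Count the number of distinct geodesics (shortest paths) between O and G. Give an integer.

4

The shortest distance is 2. The length-2 paths are: O–D–G; O–K–G; O–H–G; O–N–G.
That gives 4 distinct shortest paths.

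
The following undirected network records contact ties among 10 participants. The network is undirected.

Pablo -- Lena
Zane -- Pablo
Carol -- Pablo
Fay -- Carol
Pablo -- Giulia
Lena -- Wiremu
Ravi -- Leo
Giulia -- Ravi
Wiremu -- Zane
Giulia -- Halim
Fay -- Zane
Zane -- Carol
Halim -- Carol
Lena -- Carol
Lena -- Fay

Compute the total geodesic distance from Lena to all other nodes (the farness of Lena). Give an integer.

Distances from Lena: Carol:1, Fay:1, Giulia:2, Halim:2, Leo:4, Pablo:1, Ravi:3, Wiremu:1, Zane:2.
Sum = 1 + 1 + 2 + 2 + 4 + 1 + 3 + 1 + 2 = 17.

17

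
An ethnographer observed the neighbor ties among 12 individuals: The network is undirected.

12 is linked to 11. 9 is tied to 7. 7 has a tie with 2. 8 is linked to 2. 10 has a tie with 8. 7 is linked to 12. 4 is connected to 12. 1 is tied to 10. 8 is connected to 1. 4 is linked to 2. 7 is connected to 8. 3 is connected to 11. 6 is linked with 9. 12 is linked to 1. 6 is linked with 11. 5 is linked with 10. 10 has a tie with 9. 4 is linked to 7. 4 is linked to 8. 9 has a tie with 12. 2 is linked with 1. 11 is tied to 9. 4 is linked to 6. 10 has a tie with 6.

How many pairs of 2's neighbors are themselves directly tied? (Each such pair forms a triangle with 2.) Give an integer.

2's neighbors: 1, 4, 7, and 8.
Neighbor pairs that are themselves tied: 2–1–8; 2–4–7; 2–4–8; 2–7–8. Each forms one triangle with 2, for 4 in total.

4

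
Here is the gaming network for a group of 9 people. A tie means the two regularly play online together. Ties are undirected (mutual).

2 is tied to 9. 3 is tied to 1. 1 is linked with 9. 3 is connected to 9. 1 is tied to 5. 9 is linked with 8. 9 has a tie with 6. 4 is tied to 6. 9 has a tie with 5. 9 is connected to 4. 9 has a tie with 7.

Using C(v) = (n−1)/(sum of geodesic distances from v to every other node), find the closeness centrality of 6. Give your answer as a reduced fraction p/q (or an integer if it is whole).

4/7

Distances from 6: 1:2, 2:2, 3:2, 4:1, 5:2, 7:2, 8:2, 9:1. Sum = 14.
n = 9, so closeness = 8/14 = 4/7.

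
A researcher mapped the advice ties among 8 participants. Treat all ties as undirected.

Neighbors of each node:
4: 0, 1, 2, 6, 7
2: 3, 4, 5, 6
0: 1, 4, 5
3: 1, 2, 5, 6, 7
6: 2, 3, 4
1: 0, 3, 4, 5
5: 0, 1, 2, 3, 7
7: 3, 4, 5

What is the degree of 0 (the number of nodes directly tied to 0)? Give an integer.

3

0 is directly tied to 1, 4, and 5. That is 3 neighbors, so the degree of 0 is 3.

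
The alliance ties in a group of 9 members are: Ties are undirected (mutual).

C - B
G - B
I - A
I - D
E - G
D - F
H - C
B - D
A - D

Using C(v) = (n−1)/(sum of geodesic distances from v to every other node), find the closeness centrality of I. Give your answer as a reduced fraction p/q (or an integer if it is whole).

2/5

Distances from I: A:1, B:2, C:3, D:1, E:4, F:2, G:3, H:4. Sum = 20.
n = 9, so closeness = 8/20 = 2/5.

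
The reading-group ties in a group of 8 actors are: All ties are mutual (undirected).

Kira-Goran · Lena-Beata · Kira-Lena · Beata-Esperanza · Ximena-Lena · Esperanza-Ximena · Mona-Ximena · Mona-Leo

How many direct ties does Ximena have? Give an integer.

3

Ximena is directly tied to Esperanza, Lena, and Mona. That is 3 neighbors, so the degree of Ximena is 3.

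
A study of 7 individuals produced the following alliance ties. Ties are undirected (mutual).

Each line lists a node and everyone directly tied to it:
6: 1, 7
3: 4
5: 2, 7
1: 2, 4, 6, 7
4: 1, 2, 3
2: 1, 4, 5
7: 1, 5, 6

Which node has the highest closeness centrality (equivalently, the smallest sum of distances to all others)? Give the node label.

1

Farness (sum of distances to all others) for each node — 1:8, 2:9, 3:14, 4:9, 5:11, 6:11, 7:10.
The smallest farness is 8, for 1, so 1 has the highest closeness.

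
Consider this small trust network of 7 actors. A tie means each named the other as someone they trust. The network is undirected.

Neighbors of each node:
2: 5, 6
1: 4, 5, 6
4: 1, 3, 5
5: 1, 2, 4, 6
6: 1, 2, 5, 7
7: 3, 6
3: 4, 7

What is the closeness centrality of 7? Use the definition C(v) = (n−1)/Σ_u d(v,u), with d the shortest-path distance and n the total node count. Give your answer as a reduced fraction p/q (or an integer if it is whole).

3/5

Distances from 7: 1:2, 2:2, 3:1, 4:2, 5:2, 6:1. Sum = 10.
n = 7, so closeness = 6/10 = 3/5.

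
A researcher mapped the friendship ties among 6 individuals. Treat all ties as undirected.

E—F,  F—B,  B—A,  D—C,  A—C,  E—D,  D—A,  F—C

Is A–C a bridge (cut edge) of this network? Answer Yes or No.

Even without that edge, A still reaches C via A – D – C, so the network stays connected. Not a bridge.

No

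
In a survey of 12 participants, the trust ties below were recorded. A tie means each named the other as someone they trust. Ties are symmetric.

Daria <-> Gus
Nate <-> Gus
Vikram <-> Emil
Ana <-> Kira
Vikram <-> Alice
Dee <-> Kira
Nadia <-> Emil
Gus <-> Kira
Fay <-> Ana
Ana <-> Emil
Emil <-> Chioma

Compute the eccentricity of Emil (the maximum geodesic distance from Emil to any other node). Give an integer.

4

Distances from Emil: Alice:2, Ana:1, Chioma:1, Daria:4, Dee:3, Fay:2, Gus:3, Kira:2, Nadia:1, Nate:4, Vikram:1.
The largest is 4 (to Daria and Nate), so the eccentricity of Emil is 4.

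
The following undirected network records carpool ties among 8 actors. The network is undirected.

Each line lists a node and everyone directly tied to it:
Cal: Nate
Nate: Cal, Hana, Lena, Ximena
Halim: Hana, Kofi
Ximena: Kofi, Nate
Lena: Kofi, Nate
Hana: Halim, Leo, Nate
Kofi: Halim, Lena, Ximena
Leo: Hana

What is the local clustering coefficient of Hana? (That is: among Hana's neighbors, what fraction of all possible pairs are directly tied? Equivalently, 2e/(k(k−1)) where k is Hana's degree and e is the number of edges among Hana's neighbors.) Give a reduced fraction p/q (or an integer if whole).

0

Hana's neighbors: Halim, Leo, and Nate (k = 3).
Possible neighbor pairs: C(3,2) = 3. Edges among them: none → e = 0.
Clustering(Hana) = 0/3 = 0.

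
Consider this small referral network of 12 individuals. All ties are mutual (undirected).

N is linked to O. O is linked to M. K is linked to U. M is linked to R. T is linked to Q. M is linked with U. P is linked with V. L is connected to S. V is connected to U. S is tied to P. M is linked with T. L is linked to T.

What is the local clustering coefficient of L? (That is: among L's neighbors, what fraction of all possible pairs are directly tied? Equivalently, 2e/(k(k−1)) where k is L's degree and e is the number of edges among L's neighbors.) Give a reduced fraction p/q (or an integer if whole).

0

L's neighbors: S and T (k = 2).
Possible neighbor pairs: C(2,2) = 1. Edges among them: none → e = 0.
Clustering(L) = 0/1.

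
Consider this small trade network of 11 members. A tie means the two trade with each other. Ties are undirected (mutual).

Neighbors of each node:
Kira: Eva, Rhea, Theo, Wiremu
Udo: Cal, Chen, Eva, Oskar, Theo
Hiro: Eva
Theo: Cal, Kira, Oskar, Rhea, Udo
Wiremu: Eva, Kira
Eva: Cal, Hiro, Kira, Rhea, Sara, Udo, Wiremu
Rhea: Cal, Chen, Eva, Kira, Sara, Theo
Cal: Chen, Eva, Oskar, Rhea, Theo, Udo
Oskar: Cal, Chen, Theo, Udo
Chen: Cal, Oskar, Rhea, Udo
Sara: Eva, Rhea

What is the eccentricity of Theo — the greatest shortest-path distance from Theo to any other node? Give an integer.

3

Distances from Theo: Cal:1, Chen:2, Eva:2, Hiro:3, Kira:1, Oskar:1, Rhea:1, Sara:2, Udo:1, Wiremu:2.
The largest is 3 (to Hiro), so the eccentricity of Theo is 3.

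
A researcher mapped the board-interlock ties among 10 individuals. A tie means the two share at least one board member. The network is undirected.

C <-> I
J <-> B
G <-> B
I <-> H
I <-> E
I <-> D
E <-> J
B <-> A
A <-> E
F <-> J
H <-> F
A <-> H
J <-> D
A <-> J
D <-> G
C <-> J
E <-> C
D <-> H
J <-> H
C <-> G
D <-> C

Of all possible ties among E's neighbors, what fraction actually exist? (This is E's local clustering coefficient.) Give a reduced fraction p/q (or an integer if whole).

1/2

E's neighbors: A, C, I, and J (k = 4).
Possible neighbor pairs: C(4,2) = 6. Edges among them: A–J, C–I, C–J → e = 3.
Clustering(E) = 3/6 = 1/2.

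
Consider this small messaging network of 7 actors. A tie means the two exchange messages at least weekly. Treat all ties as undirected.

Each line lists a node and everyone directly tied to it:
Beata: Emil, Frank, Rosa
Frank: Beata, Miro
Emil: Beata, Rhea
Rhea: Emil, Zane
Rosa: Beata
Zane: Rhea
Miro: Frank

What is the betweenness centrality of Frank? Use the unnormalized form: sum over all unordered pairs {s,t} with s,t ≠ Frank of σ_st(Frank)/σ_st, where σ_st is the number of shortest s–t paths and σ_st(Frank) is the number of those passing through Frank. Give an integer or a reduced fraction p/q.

5

Pairs whose geodesics pass through Frank — Rhea–Miro: 1; Miro–Rosa: 1; Miro–Beata: 1; Miro–Emil: 1; Miro–Zane: 1.
All other pairs contribute 0.
Summing the contributions gives betweenness(Frank) = 5.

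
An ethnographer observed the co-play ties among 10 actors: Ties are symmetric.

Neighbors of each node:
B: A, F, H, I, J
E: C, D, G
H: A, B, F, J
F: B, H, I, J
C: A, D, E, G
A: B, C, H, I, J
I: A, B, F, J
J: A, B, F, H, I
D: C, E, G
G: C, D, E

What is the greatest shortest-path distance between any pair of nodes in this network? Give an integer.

Eccentricity of each node (its greatest distance to any other): A:2, B:3, C:3, D:4, E:4, F:4, G:4, H:3, I:3, J:3.
The maximum eccentricity is 4, realized for instance by the pair G–F via G – C – A – H – F. So the diameter is 4.

4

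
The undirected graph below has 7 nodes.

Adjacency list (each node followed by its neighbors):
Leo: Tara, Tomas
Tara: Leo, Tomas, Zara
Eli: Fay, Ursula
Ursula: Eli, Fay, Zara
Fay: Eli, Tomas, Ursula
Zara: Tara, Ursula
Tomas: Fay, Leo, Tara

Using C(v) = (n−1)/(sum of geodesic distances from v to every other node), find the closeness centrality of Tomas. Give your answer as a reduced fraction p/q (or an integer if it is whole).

Distances from Tomas: Eli:2, Fay:1, Leo:1, Tara:1, Ursula:2, Zara:2. Sum = 9.
n = 7, so closeness = 6/9 = 2/3.

2/3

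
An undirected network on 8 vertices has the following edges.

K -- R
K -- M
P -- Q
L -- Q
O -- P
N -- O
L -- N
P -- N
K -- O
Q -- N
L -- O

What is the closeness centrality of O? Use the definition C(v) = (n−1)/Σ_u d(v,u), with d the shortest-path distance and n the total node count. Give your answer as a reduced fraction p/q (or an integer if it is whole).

Distances from O: K:1, L:1, M:2, N:1, P:1, Q:2, R:2. Sum = 10.
n = 8, so closeness = 7/10.

7/10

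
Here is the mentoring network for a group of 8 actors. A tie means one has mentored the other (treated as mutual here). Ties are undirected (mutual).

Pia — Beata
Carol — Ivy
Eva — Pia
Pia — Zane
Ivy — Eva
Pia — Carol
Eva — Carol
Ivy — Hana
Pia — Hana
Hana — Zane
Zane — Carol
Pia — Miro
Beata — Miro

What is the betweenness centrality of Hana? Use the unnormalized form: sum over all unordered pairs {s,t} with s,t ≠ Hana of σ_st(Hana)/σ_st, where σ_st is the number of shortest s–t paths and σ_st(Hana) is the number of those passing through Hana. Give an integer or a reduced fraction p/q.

Pairs whose geodesics pass through Hana — Zane–Ivy: 1/2; Ivy–Pia: 1/3; Ivy–Beata: 1/3; Ivy–Miro: 1/3.
All other pairs contribute 0.
Summing the contributions gives betweenness(Hana) = 3/2.

3/2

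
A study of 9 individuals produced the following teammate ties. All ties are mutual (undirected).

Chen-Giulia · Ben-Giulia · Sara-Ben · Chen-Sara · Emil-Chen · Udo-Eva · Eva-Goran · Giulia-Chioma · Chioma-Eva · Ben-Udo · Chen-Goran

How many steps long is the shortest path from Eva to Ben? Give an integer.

One shortest route is Eva – Udo – Ben, which uses 2 edges, and Eva and Ben are not directly tied, so nothing shorter exists. So d(Eva,Ben) = 2.

2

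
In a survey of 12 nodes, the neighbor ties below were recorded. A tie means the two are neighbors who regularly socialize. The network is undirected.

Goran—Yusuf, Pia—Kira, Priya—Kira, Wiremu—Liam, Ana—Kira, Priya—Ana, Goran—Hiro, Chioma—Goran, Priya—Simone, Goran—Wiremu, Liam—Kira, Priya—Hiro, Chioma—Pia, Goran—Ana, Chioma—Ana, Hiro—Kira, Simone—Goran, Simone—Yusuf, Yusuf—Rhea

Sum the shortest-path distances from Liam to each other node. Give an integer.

25

Distances from Liam: Ana:2, Chioma:3, Goran:2, Hiro:2, Kira:1, Pia:2, Priya:2, Rhea:4, Simone:3, Wiremu:1, Yusuf:3.
Sum = 2 + 3 + 2 + 2 + 1 + 2 + 2 + 4 + 3 + 1 + 3 = 25.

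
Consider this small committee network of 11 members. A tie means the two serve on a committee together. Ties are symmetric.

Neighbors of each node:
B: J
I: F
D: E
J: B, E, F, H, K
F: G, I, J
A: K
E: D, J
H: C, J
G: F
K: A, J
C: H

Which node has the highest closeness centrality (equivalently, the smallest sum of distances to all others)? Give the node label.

J

Farness (sum of distances to all others) for each node — A:31, B:24, C:31, D:31, E:22, F:20, G:29, H:22, I:29, J:15, K:22.
The smallest farness is 15, for J, so J has the highest closeness.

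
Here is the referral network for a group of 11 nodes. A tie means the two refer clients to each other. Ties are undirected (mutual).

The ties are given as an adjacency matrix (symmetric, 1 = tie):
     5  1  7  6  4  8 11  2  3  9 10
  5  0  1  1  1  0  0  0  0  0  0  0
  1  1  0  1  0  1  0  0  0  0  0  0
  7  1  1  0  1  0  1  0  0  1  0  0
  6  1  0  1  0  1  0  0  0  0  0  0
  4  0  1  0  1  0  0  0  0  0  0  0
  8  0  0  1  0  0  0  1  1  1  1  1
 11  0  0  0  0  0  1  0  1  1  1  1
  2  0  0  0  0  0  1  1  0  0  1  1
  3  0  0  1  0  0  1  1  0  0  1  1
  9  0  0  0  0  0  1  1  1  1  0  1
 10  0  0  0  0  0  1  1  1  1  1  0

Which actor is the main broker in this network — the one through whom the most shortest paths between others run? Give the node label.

Unnormalized betweenness of each node: 1:4, 2:0, 3:15/2, 4:1/3, 5:1/3, 6:4, 7:73/3, 8:51/4, 9:1/4, 10:1/4, 11:1/4.
7 has the largest value, 73/3, making it the main broker — the node through which the most shortest paths run.

7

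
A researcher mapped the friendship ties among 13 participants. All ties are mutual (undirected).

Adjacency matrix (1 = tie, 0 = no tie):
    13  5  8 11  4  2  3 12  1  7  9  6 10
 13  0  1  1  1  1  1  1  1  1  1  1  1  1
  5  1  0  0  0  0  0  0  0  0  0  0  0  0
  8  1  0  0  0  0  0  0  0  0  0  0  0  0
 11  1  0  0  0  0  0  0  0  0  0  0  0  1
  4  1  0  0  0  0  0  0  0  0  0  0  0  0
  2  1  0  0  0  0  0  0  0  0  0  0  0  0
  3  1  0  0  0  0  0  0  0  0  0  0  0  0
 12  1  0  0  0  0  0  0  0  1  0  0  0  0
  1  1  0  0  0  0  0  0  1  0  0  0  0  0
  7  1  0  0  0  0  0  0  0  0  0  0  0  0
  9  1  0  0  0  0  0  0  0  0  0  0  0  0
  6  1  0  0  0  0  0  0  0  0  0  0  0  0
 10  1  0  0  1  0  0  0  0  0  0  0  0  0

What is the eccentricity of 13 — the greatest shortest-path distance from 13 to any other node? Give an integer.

1

Distances from 13: 1:1, 2:1, 3:1, 4:1, 5:1, 6:1, 7:1, 8:1, 9:1, 10:1, 11:1, 12:1.
The largest is 1 (to 5, 8, 11, 4, 2, 3, 12, 1, 7, 9, 6, and 10), so the eccentricity of 13 is 1.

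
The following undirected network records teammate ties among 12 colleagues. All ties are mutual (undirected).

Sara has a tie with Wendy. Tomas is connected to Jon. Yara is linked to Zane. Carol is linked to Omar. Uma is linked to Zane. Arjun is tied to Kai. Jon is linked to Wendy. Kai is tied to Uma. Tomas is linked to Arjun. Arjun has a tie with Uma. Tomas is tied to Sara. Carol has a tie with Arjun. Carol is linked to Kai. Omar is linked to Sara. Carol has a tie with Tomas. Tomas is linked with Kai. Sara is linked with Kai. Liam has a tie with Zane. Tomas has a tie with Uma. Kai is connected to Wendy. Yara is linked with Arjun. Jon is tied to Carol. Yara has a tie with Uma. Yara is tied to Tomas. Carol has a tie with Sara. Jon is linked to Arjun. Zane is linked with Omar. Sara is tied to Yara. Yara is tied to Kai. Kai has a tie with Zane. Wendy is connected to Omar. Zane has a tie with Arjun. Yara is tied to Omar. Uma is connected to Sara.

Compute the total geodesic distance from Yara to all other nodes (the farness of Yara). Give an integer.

Distances from Yara: Arjun:1, Carol:2, Jon:2, Kai:1, Liam:2, Omar:1, Sara:1, Tomas:1, Uma:1, Wendy:2, Zane:1.
Sum = 1 + 2 + 2 + 1 + 2 + 1 + 1 + 1 + 1 + 2 + 1 = 15.

15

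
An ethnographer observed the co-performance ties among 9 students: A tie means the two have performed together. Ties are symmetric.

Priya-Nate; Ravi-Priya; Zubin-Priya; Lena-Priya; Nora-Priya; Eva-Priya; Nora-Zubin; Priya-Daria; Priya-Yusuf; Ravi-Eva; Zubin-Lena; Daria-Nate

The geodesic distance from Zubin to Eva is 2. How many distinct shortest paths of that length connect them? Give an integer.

1

The shortest distance is 2, and the only length-2 path is Zubin–Priya–Eva. So there is exactly 1 shortest path.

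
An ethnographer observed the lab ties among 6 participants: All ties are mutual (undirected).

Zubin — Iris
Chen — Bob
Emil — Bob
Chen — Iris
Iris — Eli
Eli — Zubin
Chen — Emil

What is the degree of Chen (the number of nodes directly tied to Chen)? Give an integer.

Chen is directly tied to Bob, Emil, and Iris. That is 3 neighbors, so the degree of Chen is 3.

3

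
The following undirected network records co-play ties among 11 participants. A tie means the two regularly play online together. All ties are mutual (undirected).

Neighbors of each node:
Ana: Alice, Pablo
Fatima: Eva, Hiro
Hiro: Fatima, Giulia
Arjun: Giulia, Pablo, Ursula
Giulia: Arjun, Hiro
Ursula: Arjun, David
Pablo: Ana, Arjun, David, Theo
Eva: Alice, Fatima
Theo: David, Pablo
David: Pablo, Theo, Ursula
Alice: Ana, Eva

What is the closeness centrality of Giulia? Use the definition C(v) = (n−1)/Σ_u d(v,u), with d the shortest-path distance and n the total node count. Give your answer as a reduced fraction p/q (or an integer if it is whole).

Distances from Giulia: Alice:4, Ana:3, Arjun:1, David:3, Eva:3, Fatima:2, Hiro:1, Pablo:2, Theo:3, Ursula:2. Sum = 24.
n = 11, so closeness = 10/24 = 5/12.

5/12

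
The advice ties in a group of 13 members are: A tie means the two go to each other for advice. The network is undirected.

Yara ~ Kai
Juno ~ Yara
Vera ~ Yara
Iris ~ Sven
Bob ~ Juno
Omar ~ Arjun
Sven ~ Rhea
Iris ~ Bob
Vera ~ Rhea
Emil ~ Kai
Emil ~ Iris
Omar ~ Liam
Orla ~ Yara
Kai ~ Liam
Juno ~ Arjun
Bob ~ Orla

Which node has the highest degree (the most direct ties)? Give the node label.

Yara

Degrees — Arjun:2, Bob:3, Emil:2, Iris:3, Juno:3, Kai:3, Liam:2, Omar:2, Orla:2, Rhea:2, Sven:2, Vera:2, Yara:4.
The maximum is 4, attained only by Yara.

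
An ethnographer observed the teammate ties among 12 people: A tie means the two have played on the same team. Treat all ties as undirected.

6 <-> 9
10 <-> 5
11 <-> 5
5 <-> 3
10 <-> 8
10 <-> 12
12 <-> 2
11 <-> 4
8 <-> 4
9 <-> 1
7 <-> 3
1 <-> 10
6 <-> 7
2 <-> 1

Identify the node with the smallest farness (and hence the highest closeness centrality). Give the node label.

10

Farness (sum of distances to all others) for each node — 1:23, 2:31, 3:27, 4:32, 5:22, 6:32, 7:31, 8:27, 9:28, 10:20, 11:29, 12:28.
The smallest farness is 20, for 10, so 10 has the highest closeness.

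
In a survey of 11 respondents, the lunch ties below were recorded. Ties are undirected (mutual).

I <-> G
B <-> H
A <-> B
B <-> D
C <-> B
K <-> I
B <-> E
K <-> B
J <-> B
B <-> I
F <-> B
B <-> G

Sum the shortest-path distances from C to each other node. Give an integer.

Distances from C: A:2, B:1, D:2, E:2, F:2, G:2, H:2, I:2, J:2, K:2.
Sum = 2 + 1 + 2 + 2 + 2 + 2 + 2 + 2 + 2 + 2 = 19.

19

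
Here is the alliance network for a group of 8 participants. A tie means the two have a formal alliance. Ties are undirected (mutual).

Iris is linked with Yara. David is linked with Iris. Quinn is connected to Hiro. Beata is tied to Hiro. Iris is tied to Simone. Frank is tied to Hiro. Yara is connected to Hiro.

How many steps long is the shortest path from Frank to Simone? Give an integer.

4

One shortest route is Frank – Hiro – Yara – Iris – Simone, which uses 4 edges, and at distance 3 from Frank we only reach {Iris}, which does not include Simone. So d(Frank,Simone) = 4.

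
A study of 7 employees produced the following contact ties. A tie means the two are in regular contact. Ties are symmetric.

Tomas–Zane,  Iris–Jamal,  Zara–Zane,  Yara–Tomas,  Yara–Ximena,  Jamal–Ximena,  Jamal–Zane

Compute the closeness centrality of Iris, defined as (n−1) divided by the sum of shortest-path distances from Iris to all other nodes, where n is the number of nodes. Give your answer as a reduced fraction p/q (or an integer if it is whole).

3/7

Distances from Iris: Jamal:1, Tomas:3, Ximena:2, Yara:3, Zane:2, Zara:3. Sum = 14.
n = 7, so closeness = 6/14 = 3/7.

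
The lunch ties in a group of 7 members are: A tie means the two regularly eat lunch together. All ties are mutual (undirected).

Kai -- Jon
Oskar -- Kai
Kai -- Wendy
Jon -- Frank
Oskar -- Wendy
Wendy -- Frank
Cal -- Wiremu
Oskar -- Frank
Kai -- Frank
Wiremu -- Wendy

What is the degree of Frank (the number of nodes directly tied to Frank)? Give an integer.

4

Frank is directly tied to Jon, Kai, Oskar, and Wendy. That is 4 neighbors, so the degree of Frank is 4.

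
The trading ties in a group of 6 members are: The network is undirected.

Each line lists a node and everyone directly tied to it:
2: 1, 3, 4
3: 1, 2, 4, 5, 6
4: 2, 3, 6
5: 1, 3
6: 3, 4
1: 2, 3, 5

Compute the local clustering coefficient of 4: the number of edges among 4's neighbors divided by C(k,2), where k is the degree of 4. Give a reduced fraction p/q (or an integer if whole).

4's neighbors: 2, 3, and 6 (k = 3).
Possible neighbor pairs: C(3,2) = 3. Edges among them: 2–3, 3–6 → e = 2.
Clustering(4) = 2/3.

2/3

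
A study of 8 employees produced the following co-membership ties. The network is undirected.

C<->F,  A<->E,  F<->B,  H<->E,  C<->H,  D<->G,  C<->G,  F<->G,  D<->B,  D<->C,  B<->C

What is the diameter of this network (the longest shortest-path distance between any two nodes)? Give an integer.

Eccentricity of each node (its greatest distance to any other): A:4, B:4, C:3, D:4, E:3, F:4, G:4, H:2.
The maximum eccentricity is 4, realized for instance by the pair F–A via F – C – H – E – A. So the diameter is 4.

4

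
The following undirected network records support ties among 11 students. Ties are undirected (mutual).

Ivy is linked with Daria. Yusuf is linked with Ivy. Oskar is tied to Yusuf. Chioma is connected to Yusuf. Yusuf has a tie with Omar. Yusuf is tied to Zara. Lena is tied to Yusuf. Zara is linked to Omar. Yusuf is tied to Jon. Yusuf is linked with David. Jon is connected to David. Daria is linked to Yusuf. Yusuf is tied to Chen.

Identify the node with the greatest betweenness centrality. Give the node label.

Yusuf

Unnormalized betweenness of each node: Chen:0, Chioma:0, Daria:0, David:0, Ivy:0, Jon:0, Lena:0, Omar:0, Oskar:0, Yusuf:42, Zara:0.
Yusuf has the largest value, 42, making it the main broker — the node through which the most shortest paths run.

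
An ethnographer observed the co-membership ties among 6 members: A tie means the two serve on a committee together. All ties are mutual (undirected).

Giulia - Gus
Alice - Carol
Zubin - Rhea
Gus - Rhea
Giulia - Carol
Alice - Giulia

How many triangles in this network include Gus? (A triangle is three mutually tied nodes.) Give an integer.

0

Gus's neighbors are Giulia and Rhea, but none of them are tied to each other, so no triangle contains Gus.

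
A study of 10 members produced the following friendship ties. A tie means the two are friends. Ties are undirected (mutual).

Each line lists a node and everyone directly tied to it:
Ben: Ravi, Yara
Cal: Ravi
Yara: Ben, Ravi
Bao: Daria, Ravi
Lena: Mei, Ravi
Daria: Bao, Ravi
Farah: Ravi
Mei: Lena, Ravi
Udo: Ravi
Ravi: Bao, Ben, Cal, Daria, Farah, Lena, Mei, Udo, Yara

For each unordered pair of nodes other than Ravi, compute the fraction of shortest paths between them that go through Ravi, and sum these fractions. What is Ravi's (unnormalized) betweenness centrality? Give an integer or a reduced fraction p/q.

33

Pairs whose geodesics pass through Ravi — Daria–Yara: 1; Daria–Udo: 1; Daria–Farah: 1; Daria–Mei: 1; Daria–Cal: 1; Daria–Lena: 1; Daria–Ben: 1; Yara–Udo: 1; Yara–Farah: 1; Yara–Mei: 1; Yara–Bao: 1; Yara–Cal: 1; Yara–Lena: 1; Udo–Farah: 1 … (+19 more pairs).
All other pairs contribute 0.
Summing the contributions gives betweenness(Ravi) = 33.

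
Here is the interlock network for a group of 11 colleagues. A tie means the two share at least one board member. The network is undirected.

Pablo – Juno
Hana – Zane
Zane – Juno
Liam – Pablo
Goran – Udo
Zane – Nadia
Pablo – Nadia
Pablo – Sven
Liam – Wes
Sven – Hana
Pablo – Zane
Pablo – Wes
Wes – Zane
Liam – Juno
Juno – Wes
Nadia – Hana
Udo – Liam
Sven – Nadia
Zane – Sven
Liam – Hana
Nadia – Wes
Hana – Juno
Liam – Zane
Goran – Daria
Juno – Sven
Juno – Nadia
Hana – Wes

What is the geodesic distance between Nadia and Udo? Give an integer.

One shortest route is Nadia – Juno – Liam – Udo, which uses 3 edges, and at distance 2 from Nadia we only reach {Liam}, which does not include Udo. So d(Nadia,Udo) = 3.

3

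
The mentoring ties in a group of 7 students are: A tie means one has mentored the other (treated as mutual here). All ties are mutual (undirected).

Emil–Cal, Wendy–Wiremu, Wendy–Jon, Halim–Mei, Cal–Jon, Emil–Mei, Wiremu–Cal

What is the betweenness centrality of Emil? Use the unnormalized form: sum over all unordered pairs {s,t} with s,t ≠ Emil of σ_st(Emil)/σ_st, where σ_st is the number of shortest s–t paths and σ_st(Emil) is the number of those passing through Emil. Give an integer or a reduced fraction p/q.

Pairs whose geodesics pass through Emil — Cal–Mei: 1; Cal–Halim: 1; Jon–Mei: 1; Jon–Halim: 1; Mei–Wendy: 2/2; Mei–Wiremu: 1; Wendy–Halim: 2/2; Halim–Wiremu: 1.
All other pairs contribute 0.
Summing the contributions gives betweenness(Emil) = 8.

8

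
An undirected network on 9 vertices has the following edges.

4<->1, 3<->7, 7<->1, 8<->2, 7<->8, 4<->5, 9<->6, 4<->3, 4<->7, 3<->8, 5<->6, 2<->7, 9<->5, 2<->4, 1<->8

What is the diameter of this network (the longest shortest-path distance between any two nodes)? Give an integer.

Eccentricity of each node (its greatest distance to any other): 1:3, 2:3, 3:3, 4:2, 5:3, 6:4, 7:3, 8:4, 9:4.
The maximum eccentricity is 4, realized for instance by the pair 8–6 via 8 – 3 – 4 – 5 – 6. So the diameter is 4.

4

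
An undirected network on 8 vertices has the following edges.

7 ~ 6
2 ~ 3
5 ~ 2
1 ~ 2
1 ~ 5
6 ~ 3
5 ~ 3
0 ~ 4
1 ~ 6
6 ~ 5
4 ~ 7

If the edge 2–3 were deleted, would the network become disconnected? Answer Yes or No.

Even without that edge, 2 still reaches 3 via 2 – 5 – 3, so the network stays connected. Not a bridge.

No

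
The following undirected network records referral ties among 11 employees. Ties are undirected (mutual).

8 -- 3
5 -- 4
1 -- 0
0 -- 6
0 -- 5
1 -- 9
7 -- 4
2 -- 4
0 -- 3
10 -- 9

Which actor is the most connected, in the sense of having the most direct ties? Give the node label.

0

Degrees — 0:4, 1:2, 2:1, 3:2, 4:3, 5:2, 6:1, 7:1, 8:1, 9:2, 10:1.
The maximum is 4, attained only by 0.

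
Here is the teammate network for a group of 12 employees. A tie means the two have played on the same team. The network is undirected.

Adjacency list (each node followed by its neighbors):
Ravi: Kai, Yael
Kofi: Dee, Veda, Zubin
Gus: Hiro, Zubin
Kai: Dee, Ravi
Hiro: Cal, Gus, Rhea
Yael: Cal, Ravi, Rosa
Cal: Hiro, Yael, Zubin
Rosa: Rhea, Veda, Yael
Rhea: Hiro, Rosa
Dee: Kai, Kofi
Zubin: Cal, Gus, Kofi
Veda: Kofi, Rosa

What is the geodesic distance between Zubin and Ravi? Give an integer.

One shortest route is Zubin – Cal – Yael – Ravi, which uses 3 edges, and at distance 2 from Zubin we only reach {Dee, Hiro, Veda, Yael}, which does not include Ravi. So d(Zubin,Ravi) = 3.

3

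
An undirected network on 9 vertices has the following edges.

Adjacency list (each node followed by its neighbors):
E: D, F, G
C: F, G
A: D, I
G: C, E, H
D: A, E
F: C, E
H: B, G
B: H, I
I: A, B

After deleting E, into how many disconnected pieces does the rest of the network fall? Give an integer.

E's neighbors (D, F, and G) remain reachable from one another through other ties, so the rest of the network stays in one piece.

1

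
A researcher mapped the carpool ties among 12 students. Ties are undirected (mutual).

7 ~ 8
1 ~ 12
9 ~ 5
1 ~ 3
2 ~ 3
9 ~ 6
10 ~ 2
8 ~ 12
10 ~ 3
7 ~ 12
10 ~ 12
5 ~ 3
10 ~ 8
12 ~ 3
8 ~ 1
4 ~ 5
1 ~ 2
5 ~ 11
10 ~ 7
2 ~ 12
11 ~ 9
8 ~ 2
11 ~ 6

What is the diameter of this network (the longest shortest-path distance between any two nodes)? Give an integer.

Eccentricity of each node (its greatest distance to any other): 1:4, 2:4, 3:3, 4:4, 5:3, 6:5, 7:5, 8:5, 9:4, 10:4, 11:4, 12:4.
The maximum eccentricity is 5, realized for instance by the pair 8–6 via 8 – 2 – 3 – 5 – 11 – 6. So the diameter is 5.

5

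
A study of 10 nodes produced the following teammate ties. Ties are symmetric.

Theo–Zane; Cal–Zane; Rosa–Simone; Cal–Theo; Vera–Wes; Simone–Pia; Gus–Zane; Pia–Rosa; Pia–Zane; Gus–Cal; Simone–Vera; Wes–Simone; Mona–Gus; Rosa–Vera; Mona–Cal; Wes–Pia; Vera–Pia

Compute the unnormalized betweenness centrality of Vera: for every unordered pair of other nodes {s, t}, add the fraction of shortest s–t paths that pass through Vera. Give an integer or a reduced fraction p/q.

Pairs whose geodesics pass through Vera — Rosa–Wes: 1/3.
All other pairs contribute 0.
Summing the contributions gives betweenness(Vera) = 1/3.

1/3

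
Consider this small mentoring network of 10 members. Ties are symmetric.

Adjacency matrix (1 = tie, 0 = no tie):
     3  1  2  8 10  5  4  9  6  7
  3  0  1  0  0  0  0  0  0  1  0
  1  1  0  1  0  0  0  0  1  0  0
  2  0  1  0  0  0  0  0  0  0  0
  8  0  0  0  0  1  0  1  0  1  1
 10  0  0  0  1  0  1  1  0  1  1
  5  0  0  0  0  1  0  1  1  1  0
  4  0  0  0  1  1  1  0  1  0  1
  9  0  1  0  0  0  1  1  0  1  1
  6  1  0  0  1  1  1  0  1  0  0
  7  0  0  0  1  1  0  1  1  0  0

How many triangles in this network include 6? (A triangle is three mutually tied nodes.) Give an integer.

6's neighbors: 3, 5, 8, 9, and 10.
Neighbor pairs that are themselves tied: 6–5–9; 6–5–10; 6–8–10. Each forms one triangle with 6, for 3 in total.

3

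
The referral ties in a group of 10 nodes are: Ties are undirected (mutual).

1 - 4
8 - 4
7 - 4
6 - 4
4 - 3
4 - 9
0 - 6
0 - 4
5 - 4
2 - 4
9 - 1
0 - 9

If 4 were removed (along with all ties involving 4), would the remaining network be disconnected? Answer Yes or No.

Removing 4 leaves {5} with no path to {0, 1, 6, and 9}, so the network splits into 6 components. 4 is a cut vertex.

Yes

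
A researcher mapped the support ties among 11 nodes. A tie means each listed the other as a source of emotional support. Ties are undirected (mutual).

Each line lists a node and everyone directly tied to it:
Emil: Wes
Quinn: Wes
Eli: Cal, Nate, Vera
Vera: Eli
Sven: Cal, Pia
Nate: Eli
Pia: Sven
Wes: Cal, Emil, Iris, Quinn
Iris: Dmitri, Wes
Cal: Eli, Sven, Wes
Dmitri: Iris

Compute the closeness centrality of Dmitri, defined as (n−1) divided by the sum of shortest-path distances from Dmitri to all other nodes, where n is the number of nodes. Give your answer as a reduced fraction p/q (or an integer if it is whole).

Distances from Dmitri: Cal:3, Eli:4, Emil:3, Iris:1, Nate:5, Pia:5, Quinn:3, Sven:4, Vera:5, Wes:2. Sum = 35.
n = 11, so closeness = 10/35 = 2/7.

2/7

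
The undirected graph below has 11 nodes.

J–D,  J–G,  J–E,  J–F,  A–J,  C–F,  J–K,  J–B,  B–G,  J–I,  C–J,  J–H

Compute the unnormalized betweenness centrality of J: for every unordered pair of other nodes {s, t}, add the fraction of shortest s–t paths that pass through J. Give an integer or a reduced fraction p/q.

Pairs whose geodesics pass through J — A–D: 1; A–E: 1; A–K: 1; A–F: 1; A–H: 1; A–B: 1; A–I: 1; A–G: 1; A–C: 1; D–E: 1; D–K: 1; D–F: 1; D–H: 1; D–B: 1 … (+29 more pairs).
All other pairs contribute 0.
Summing the contributions gives betweenness(J) = 43.

43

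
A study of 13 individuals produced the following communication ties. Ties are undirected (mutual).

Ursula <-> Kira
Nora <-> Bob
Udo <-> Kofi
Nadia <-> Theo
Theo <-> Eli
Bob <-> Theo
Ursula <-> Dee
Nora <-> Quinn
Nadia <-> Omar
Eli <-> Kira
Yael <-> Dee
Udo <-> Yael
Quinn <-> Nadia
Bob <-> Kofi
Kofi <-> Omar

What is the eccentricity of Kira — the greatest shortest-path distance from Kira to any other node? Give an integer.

Distances from Kira: Bob:3, Dee:2, Eli:1, Kofi:4, Nadia:3, Nora:4, Omar:4, Quinn:4, Theo:2, Udo:4, Ursula:1, Yael:3.
The largest is 4 (to Udo, Nora, Kofi, Quinn, and Omar), so the eccentricity of Kira is 4.

4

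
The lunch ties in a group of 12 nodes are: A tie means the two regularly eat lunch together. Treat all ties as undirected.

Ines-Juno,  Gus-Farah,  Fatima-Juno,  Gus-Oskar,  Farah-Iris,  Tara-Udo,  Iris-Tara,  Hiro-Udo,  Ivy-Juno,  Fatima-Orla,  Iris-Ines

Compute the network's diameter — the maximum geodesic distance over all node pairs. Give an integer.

Eccentricity of each node (its greatest distance to any other): Farah:5, Fatima:6, Gus:6, Hiro:7, Ines:4, Iris:4, Ivy:6, Juno:5, Orla:7, Oskar:7, Tara:5, Udo:6.
The maximum eccentricity is 7, realized for instance by the pair Orla–Oskar via Orla – Fatima – Juno – Ines – Iris – Farah – Gus – Oskar. So the diameter is 7.

7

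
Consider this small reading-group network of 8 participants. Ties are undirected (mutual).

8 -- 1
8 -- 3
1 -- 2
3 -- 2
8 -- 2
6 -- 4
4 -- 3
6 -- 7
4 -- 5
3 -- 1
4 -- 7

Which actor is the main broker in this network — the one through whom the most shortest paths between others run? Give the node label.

Unnormalized betweenness of each node: 1:0, 2:0, 3:12, 4:14, 5:0, 6:0, 7:0, 8:0.
4 has the largest value, 14, making it the main broker — the node through which the most shortest paths run.

4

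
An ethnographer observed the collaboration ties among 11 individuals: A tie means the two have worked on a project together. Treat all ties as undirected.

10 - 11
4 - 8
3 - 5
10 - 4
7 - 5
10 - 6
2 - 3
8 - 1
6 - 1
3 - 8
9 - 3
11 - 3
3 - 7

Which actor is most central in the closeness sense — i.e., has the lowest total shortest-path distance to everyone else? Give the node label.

3

Farness (sum of distances to all others) for each node — 1:23, 2:24, 3:15, 4:22, 5:23, 6:27, 7:23, 8:17, 9:24, 10:21, 11:19.
The smallest farness is 15, for 3, so 3 has the highest closeness.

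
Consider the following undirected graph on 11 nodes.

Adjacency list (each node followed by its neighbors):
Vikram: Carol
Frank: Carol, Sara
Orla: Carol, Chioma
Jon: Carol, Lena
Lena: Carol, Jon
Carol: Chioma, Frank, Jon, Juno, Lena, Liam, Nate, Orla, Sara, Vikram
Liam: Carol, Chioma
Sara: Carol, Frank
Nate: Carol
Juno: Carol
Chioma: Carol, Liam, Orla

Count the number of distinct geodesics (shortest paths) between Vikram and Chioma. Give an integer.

The shortest distance is 2, and the only length-2 path is Vikram–Carol–Chioma. So there is exactly 1 shortest path.

1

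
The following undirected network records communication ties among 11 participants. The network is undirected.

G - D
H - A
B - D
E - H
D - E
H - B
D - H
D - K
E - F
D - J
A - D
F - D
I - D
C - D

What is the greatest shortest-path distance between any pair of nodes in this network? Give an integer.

2

Eccentricity of each node (its greatest distance to any other): A:2, B:2, C:2, D:1, E:2, F:2, G:2, H:2, I:2, J:2, K:2.
The maximum eccentricity is 2, realized for instance by the pair E–C via E – D – C. So the diameter is 2.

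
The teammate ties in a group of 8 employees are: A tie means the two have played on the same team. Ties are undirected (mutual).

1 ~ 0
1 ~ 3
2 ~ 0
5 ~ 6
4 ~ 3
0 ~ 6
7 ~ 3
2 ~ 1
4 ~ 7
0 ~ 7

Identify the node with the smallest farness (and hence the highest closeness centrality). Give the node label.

0

Farness (sum of distances to all others) for each node — 0:10, 1:12, 2:14, 3:14, 4:16, 5:20, 6:14, 7:12.
The smallest farness is 10, for 0, so 0 has the highest closeness.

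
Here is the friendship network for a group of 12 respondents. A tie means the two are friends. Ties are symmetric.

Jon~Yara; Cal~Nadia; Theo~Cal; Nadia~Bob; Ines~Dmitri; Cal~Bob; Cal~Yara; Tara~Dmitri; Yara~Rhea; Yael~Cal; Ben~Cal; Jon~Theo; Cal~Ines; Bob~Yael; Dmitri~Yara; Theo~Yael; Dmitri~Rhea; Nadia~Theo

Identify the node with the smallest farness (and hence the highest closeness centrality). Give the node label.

Cal

Farness (sum of distances to all others) for each node — Ben:26, Bob:24, Cal:16, Dmitri:23, Ines:21, Jon:24, Nadia:23, Rhea:25, Tara:33, Theo:22, Yael:23, Yara:18.
The smallest farness is 16, for Cal, so Cal has the highest closeness.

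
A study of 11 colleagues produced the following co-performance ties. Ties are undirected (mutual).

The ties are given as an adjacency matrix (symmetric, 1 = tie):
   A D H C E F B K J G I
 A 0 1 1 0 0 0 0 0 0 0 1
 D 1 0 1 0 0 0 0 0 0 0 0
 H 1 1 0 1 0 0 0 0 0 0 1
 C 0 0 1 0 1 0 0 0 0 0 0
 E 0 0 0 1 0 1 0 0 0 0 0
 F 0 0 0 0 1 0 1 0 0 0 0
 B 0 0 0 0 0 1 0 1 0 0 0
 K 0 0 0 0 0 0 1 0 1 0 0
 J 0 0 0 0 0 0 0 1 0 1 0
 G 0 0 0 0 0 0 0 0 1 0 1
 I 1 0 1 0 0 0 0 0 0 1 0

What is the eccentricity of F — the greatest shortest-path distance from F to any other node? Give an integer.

Distances from F: A:4, B:1, C:2, D:4, E:1, G:4, H:3, I:4, J:3, K:2.
The largest is 4 (to A, D, I, and G), so the eccentricity of F is 4.

4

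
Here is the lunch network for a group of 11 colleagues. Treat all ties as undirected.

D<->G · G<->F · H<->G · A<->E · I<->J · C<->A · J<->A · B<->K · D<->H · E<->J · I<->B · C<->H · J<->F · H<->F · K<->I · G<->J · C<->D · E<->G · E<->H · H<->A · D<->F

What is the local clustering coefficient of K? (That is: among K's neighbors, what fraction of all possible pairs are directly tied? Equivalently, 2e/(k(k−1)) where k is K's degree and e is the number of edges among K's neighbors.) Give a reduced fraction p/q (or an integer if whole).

1

K's neighbors: B and I (k = 2).
Possible neighbor pairs: C(2,2) = 1. Edges among them: B–I → e = 1.
Clustering(K) = 1/1.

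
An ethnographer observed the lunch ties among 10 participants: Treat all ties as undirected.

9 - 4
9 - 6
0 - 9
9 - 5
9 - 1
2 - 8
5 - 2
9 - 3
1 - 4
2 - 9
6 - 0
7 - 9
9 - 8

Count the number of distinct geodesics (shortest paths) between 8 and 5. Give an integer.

2

The shortest distance is 2. The length-2 paths are: 8–9–5; 8–2–5.
That gives 2 distinct shortest paths.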